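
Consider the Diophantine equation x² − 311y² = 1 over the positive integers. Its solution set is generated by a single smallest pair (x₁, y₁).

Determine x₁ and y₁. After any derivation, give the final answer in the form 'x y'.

√311 = [17; 1,1,1,2,1,…,1,1,34, …], period ℓ=16 (even) → k=15
a_0=17:  p_0=17·1+0=17,  q_0=17·0+1=1
…
a_8=17:  p_8=17·4109+1305=71158,  q_8=17·233+74=4035
…
a_10=6:  p_10=6·217583+71158=1376656,  q_10=6·12338+4035=78063
a_11=1:  p_11=1·1376656+217583=1594239,  q_11=1·78063+12338=90401
…
a_13=1:  p_13=1·4565134+1594239=6159373,  q_13=1·258865+90401=349266
a_14=1:  p_14=1·6159373+4565134=10724507,  q_14=1·349266+258865=608131
a_15=1:  p_15=1·10724507+6159373=16883880,  q_15=1·608131+349266=957397
→ (16883880, 957397).  Check: 16883880²=285065403854400, 311·957397²=285065403854399, difference 1.

16883880 957397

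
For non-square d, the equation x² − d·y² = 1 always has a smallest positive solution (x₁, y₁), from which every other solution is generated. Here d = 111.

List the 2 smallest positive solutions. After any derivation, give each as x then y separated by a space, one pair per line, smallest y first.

295 28
174049 16520

√111 = [10; 1,1,6,1,1,20, …], period ℓ=6 (even) → k=5
k=0  a_k=10  p_k/q_k = 10/1
…
k=2  a_k=1  p_k/q_k = 21/2
…
k=4  a_k=1  p_k/q_k = 158/15
k=5  a_k=1  p_k/q_k = 295/28
(x₁, y₁) = (295, 28);  295² − 111·28² = 1 ✓
k=2:  x_2 = 295·295+111·28·28 = 174049,  y_2 = 295·28+28·295 = 16520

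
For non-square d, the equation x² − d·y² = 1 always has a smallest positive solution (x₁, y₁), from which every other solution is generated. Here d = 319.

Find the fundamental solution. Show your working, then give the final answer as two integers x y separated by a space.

√319 → a₀=17, period (1,6,5,1,4,…,6,1,34); ℓ=14 even so k=13
step 0: (17, 1)  from 17·(1,0) + (0,1)
step 1: (18, 1)  from 1·(17,1) + (1,0)
step 2: (125, 7)  from 6·(18,1) + (17,1)
…
step 4: (768, 43)  from 1·(643,36) + (125,7)
…
step 11: (1798881, 100718)  from 5·(309613,17335) + (250816,14043)
step 12: (11102899, 621643)  from 6·(1798881,100718) + (309613,17335)
step 13: (12901780, 722361)  from 1·(11102899,621643) + (1798881,100718)
fundamental: x₁=12901780, y₁=722361  (since 166455927168400 − 319·521805414321 = 1)

12901780 722361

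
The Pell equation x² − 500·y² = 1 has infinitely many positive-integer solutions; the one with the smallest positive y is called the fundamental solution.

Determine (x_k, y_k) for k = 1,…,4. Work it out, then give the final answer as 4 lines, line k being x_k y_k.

√500 → a₀=22, period (2,1,3,2,1,…,1,2,44); ℓ=14 even so k=13
step 0: (22, 1)  from 22·(1,0) + (0,1)
…
step 5: (805, 36)  from 1·(559,25) + (246,11)
…
step 11: (259205, 11592)  from 3·(76317,3413) + (30254,1353)
step 12: (335522, 15005)  from 1·(259205,11592) + (76317,3413)
step 13: (930249, 41602)  from 2·(335522,15005) + (259205,11592)
fundamental: x₁=930249, y₁=41602  (since 865363202001 − 500·1730726404 = 1)
(930249+41602√500)^2 = 1730726404001 + 77400437796√500
(930249+41602√500)^3 = 3220013013190122249 + 144003359718540806√500
(930249+41602√500)^4 = 5990827771012465337616001 + 267917962749548332043592√500

930249 41602
1730726404001 77400437796
3220013013190122249 144003359718540806
5990827771012465337616001 267917962749548332043592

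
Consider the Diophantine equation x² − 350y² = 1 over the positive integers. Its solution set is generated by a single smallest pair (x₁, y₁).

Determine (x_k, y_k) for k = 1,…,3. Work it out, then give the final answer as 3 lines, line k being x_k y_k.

√350 = [18; 1,2,2,2,1,36, …], period ℓ=6 (even) → k=5
k=0  a_k=18  p_k/q_k = 18/1
…
k=4  a_k=2  p_k/q_k = 318/17
k=5  a_k=1  p_k/q_k = 449/24
→ (449, 24).  Check: 449²=201601, 350·24²=201600, difference 1.
(449+24√350)^2 = 403201 + 21552√350
(449+24√350)^3 = 362074049 + 19353672√350

449 24
403201 21552
362074049 19353672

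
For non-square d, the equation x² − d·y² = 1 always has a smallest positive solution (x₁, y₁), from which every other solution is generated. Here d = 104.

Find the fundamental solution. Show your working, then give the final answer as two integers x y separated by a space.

51 5

[10; 5,20] for √104; ℓ=2 ⇒ convergent index 1
i=0: a=10 ⇒ p=10, q=1
i=1: a=5 ⇒ p=51, q=5
→ (51, 5).  Check: 51²=2601, 104·5²=2600, difference 1.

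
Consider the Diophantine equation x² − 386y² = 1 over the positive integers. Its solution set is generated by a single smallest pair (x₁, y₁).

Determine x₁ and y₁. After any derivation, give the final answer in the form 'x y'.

111555 5678

√386 = [19; 1,1,1,4,1,18,1,4,1,1,1,38, …], period ℓ=12 (even) → k=11
i=0: a=19 ⇒ p=19, q=1
…
i=2: a=1 ⇒ p=39, q=2
i=3: a=1 ⇒ p=59, q=3
…
i=5: a=1 ⇒ p=334, q=17
…
i=10: a=1 ⇒ p=72163, q=3673
i=11: a=1 ⇒ p=111555, q=5678
fundamental: x₁=111555, y₁=5678  (since 12444518025 − 386·32239684 = 1)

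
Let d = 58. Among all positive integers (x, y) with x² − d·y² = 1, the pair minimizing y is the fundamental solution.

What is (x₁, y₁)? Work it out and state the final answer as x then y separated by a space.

19603 2574

√58 = [7; 1,1,1,1,1,1,14, …], period ℓ=7 (odd) → k=13
k=0  a_k=7  p_k/q_k = 7/1
…
k=2  a_k=1  p_k/q_k = 15/2
k=3  a_k=1  p_k/q_k = 23/3
k=4  a_k=1  p_k/q_k = 38/5
k=5  a_k=1  p_k/q_k = 61/8
k=6  a_k=1  p_k/q_k = 99/13
k=7  a_k=14  p_k/q_k = 1447/190
k=8  a_k=1  p_k/q_k = 1546/203
k=9  a_k=1  p_k/q_k = 2993/393
k=10  a_k=1  p_k/q_k = 4539/596
k=11  a_k=1  p_k/q_k = 7532/989
k=12  a_k=1  p_k/q_k = 12071/1585
k=13  a_k=1  p_k/q_k = 19603/2574
→ (19603, 2574).  Check: 19603²=384277609, 58·2574²=384277608, difference 1.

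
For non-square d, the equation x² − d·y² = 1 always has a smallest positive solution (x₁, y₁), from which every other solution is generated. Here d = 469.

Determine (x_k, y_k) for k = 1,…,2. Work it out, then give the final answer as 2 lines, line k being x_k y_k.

137215 6336
37655912449 1738788480

[21; 1,1,1,10,6,10,1,1,1,42] for √469; ℓ=10 ⇒ convergent index 9
step 0: (21, 1)  from 21·(1,0) + (0,1)
step 1: (22, 1)  from 1·(21,1) + (1,0)
step 2: (43, 2)  from 1·(22,1) + (21,1)
step 3: (65, 3)  from 1·(43,2) + (22,1)
step 4: (693, 32)  from 10·(65,3) + (43,2)
step 5: (4223, 195)  from 6·(693,32) + (65,3)
step 6: (42923, 1982)  from 10·(4223,195) + (693,32)
step 7: (47146, 2177)  from 1·(42923,1982) + (4223,195)
step 8: (90069, 4159)  from 1·(47146,2177) + (42923,1982)
step 9: (137215, 6336)  from 1·(90069,4159) + (47146,2177)
→ (137215, 6336).  Check: 137215²=18827956225, 469·6336²=18827956224, difference 1.
(137215+6336√469)^2 = 37655912449 + 1738788480√469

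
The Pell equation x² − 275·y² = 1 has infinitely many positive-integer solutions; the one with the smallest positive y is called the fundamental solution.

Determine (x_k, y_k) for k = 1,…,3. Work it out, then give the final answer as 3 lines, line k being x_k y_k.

√275 = [16; 1,1,2,1,1,32, …], period ℓ=6 (even) → k=5
a_0=16:  p_0=16·1+0=16,  q_0=16·0+1=1
…
a_2=1:  p_2=1·17+16=33,  q_2=1·1+1=2
a_3=2:  p_3=2·33+17=83,  q_3=2·2+1=5
a_4=1:  p_4=1·83+33=116,  q_4=1·5+2=7
a_5=1:  p_5=1·116+83=199,  q_5=1·7+5=12
fundamental: x₁=199, y₁=12  (since 39601 − 275·144 = 1)
(x_2, y_2) = (199·199 + 275·12·12, 199·12 + 12·199) = (79201, 4776)
(x_3, y_3) = (199·79201 + 275·12·4776, 199·4776 + 12·79201) = (31521799, 1900836)

199 12
79201 4776
31521799 1900836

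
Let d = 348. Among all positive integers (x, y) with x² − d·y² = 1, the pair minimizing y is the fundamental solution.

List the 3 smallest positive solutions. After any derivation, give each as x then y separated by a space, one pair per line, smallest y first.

1567 84
4910977 263256
15391000351 825044220

d=348: √d = [18; 1,1,1,8,1,1,1,36] (ℓ=8, even), read p_7/q_7
i=0: a=18 ⇒ p=18, q=1
…
i=6: a=1 ⇒ p=1026, q=55
i=7: a=1 ⇒ p=1567, q=84
→ (1567, 84).  Check: 1567²=2455489, 348·84²=2455488, difference 1.
k=2:  x_2 = 1567·1567+348·84·84 = 4910977,  y_2 = 1567·84+84·1567 = 263256
k=3:  x_3 = 1567·4910977+348·84·263256 = 15391000351,  y_3 = 1567·263256+84·4910977 = 825044220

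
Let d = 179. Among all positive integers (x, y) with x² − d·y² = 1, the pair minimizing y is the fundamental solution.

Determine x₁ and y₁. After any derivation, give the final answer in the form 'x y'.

4190210 313191

√179 = [13; 2,1,1,1,3,…,1,2,26, …], period ℓ=14 (even) → k=13
i=0: a=13 ⇒ p=13, q=1
i=1: a=2 ⇒ p=27, q=2
…
i=5: a=3 ⇒ p=388, q=29
…
i=12: a=1 ⇒ p=1588459, q=118727
i=13: a=2 ⇒ p=4190210, q=313191
→ (4190210, 313191).  Check: 4190210²=17557859844100, 179·313191²=17557859844099, difference 1.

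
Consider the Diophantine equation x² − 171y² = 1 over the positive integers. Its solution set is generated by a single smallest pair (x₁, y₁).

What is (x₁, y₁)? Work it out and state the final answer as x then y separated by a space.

√171 → a₀=13, period (13,26); ℓ=2 even so k=1
i=0: a=13 ⇒ p=13, q=1
i=1: a=13 ⇒ p=170, q=13
(x₁, y₁) = (170, 13);  170² − 171·13² = 1 ✓

170 13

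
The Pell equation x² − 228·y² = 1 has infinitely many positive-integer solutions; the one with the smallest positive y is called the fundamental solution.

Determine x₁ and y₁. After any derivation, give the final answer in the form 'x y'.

151 10

d=228: √d = [15; 10,30] (ℓ=2, even), read p_1/q_1
step 0: (15, 1)  from 15·(1,0) + (0,1)
step 1: (151, 10)  from 10·(15,1) + (1,0)
(x₁, y₁) = (151, 10);  151² − 228·10² = 1 ✓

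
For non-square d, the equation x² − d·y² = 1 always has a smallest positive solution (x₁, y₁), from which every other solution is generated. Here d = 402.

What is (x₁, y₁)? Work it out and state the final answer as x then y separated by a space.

401 20

√402 = [20; 20,40, …], period ℓ=2 (even) → k=1
a_0=20:  p_0=20·1+0=20,  q_0=20·0+1=1
a_1=20:  p_1=20·20+1=401,  q_1=20·1+0=20
(x₁, y₁) = (401, 20);  401² − 402·20² = 1 ✓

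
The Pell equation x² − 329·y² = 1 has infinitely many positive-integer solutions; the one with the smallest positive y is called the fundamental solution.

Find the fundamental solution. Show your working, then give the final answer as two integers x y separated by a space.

2376415 131016

√329 = [18; 7,4,2,1,1,4,1,1,2,4,7,36, …], period ℓ=12 (even) → k=11
k=0  a_k=18  p_k/q_k = 18/1
k=1  a_k=7  p_k/q_k = 127/7
…
k=3  a_k=2  p_k/q_k = 1179/65
…
k=6  a_k=4  p_k/q_k = 13241/730
k=7  a_k=1  p_k/q_k = 16125/889
…
k=10  a_k=4  p_k/q_k = 328794/18127
k=11  a_k=7  p_k/q_k = 2376415/131016
→ (2376415, 131016).  Check: 2376415²=5647348252225, 329·131016²=5647348252224, difference 1.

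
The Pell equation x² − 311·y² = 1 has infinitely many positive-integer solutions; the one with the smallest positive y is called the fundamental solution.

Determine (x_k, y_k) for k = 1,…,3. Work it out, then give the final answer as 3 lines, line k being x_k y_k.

16883880 957397
570130807708799 32329152120720
19252040283316857636360 1091683049815963029803

√311 = [17; 1,1,1,2,1,…,1,1,34, …], period ℓ=16 (even) → k=15
i=0: a=17 ⇒ p=17, q=1
…
i=9: a=3 ⇒ p=217583, q=12338
…
i=12: a=2 ⇒ p=4565134, q=258865
…
i=14: a=1 ⇒ p=10724507, q=608131
i=15: a=1 ⇒ p=16883880, q=957397
(x₁, y₁) = (16883880, 957397);  16883880² − 311·957397² = 1 ✓
(x_2, y_2) = (16883880·16883880 + 311·957397·957397, 16883880·957397 + 957397·16883880) = (570130807708799, 32329152120720)
(x_3, y_3) = (16883880·570130807708799 + 311·957397·32329152120720, 16883880·32329152120720 + 957397·570130807708799) = (19252040283316857636360, 1091683049815963029803)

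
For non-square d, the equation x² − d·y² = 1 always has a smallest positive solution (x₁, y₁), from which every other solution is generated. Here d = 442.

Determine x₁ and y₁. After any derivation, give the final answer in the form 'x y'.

√442 = [21; 42, …], period ℓ=1 (odd) → k=1
step 0: (21, 1)  from 21·(1,0) + (0,1)
step 1: (883, 42)  from 42·(21,1) + (1,0)
(x₁, y₁) = (883, 42);  883² − 442·42² = 1 ✓

883 42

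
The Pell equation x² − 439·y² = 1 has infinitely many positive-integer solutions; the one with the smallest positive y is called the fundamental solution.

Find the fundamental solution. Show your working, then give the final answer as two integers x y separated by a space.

440 21

[20; 1,19,1,40] for √439; ℓ=4 ⇒ convergent index 3
i=0: a=20 ⇒ p=20, q=1
…
i=2: a=19 ⇒ p=419, q=20
i=3: a=1 ⇒ p=440, q=21
→ (440, 21).  Check: 440²=193600, 439·21²=193599, difference 1.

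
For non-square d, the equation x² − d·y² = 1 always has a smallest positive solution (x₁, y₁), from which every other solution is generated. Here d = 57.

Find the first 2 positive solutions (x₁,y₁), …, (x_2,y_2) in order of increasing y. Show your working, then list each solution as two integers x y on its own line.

[7; 1,1,4,1,1,14] for √57; ℓ=6 ⇒ convergent index 5
i=0: a=7 ⇒ p=7, q=1
i=1: a=1 ⇒ p=8, q=1
i=2: a=1 ⇒ p=15, q=2
i=3: a=4 ⇒ p=68, q=9
i=4: a=1 ⇒ p=83, q=11
i=5: a=1 ⇒ p=151, q=20
→ (151, 20).  Check: 151²=22801, 57·20²=22800, difference 1.
n=2: (151,20)∘(151,20) = (151·151+57·20·20, 151·20+20·151) = (45601,6040)

151 20
45601 6040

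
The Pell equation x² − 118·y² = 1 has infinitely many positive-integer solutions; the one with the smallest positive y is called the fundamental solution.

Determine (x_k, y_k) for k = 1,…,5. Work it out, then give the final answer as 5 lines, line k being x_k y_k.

306917 28254
188396089777 17343265836
115643925371868101 10645886241146970
70986173286526887819457 6534806934930865917144
43573726693046301732396700037 4011286680085707263143023126

[10; 1,6,3,2,10,2,3,6,1,20] for √118; ℓ=10 ⇒ convergent index 9
a_0=10:  p_0=10·1+0=10,  q_0=10·0+1=1
…
a_8=6:  p_8=6·42115+12112=264802,  q_8=6·3877+1115=24377
a_9=1:  p_9=1·264802+42115=306917,  q_9=1·24377+3877=28254
(x₁, y₁) = (306917, 28254);  306917² − 118·28254² = 1 ✓
k=2:  x_2 = 306917·306917+118·28254·28254 = 188396089777,  y_2 = 306917·28254+28254·306917 = 17343265836
k=3:  x_3 = 306917·188396089777+118·28254·17343265836 = 115643925371868101,  y_3 = 306917·17343265836+28254·188396089777 = 10645886241146970
k=4:  x_4 = 306917·115643925371868101+118·28254·10645886241146970 = 70986173286526887819457,  y_4 = 306917·10645886241146970+28254·115643925371868101 = 6534806934930865917144
k=5:  x_5 = 306917·70986173286526887819457+118·28254·6534806934930865917144 = 43573726693046301732396700037,  y_5 = 306917·6534806934930865917144+28254·70986173286526887819457 = 4011286680085707263143023126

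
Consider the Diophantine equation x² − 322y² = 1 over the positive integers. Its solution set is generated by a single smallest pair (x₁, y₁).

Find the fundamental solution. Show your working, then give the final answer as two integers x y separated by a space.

323 18

√322 → a₀=17, period (1,16,1,34); ℓ=4 even so k=3
k=0  a_k=17  p_k/q_k = 17/1
k=1  a_k=1  p_k/q_k = 18/1
k=2  a_k=16  p_k/q_k = 305/17
k=3  a_k=1  p_k/q_k = 323/18
(x₁, y₁) = (323, 18);  323² − 322·18² = 1 ✓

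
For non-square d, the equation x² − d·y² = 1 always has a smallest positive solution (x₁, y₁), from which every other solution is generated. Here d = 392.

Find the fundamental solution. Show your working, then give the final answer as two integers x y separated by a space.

√392 = [19; 1,3,1,38, …], period ℓ=4 (even) → k=3
i=0: a=19 ⇒ p=19, q=1
…
i=2: a=3 ⇒ p=79, q=4
i=3: a=1 ⇒ p=99, q=5
(x₁, y₁) = (99, 5);  99² − 392·5² = 1 ✓

99 5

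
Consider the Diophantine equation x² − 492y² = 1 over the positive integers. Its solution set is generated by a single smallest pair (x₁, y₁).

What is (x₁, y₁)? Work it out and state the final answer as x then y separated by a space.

29767 1342

d=492: √d = [22; 5,1,1,10,1,1,5,44] (ℓ=8, even), read p_7/q_7
k=0  a_k=22  p_k/q_k = 22/1
…
k=3  a_k=1  p_k/q_k = 244/11
k=4  a_k=10  p_k/q_k = 2573/116
…
k=6  a_k=1  p_k/q_k = 5390/243
k=7  a_k=5  p_k/q_k = 29767/1342
fundamental: x₁=29767, y₁=1342  (since 886074289 − 492·1800964 = 1)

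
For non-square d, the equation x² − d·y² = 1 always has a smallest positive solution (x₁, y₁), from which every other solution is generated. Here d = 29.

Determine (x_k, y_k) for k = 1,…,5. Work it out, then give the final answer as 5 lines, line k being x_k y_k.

9801 1820
192119201 35675640
3765920568201 699313893460
73819574785756801 13707950903927280
1447011301184484245001 268703252919468649100

[5; 2,1,1,2,10] for √29; ℓ=5 ⇒ convergent index 9
step 0: (5, 1)  from 5·(1,0) + (0,1)
…
step 2: (16, 3)  from 1·(11,2) + (5,1)
step 3: (27, 5)  from 1·(16,3) + (11,2)
step 4: (70, 13)  from 2·(27,5) + (16,3)
step 5: (727, 135)  from 10·(70,13) + (27,5)
step 6: (1524, 283)  from 2·(727,135) + (70,13)
…
step 8: (3775, 701)  from 1·(2251,418) + (1524,283)
step 9: (9801, 1820)  from 2·(3775,701) + (2251,418)
(x₁, y₁) = (9801, 1820);  9801² − 29·1820² = 1 ✓
k=2:  x_2 = 9801·9801+29·1820·1820 = 192119201,  y_2 = 9801·1820+1820·9801 = 35675640
k=3:  x_3 = 9801·192119201+29·1820·35675640 = 3765920568201,  y_3 = 9801·35675640+1820·192119201 = 699313893460
k=4:  x_4 = 9801·3765920568201+29·1820·699313893460 = 73819574785756801,  y_4 = 9801·699313893460+1820·3765920568201 = 13707950903927280
k=5:  x_5 = 9801·73819574785756801+29·1820·13707950903927280 = 1447011301184484245001,  y_5 = 9801·13707950903927280+1820·73819574785756801 = 268703252919468649100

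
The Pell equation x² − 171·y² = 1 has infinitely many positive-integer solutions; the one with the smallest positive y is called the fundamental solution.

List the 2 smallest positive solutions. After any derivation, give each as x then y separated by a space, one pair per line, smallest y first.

d=171: √d = [13; 13,26] (ℓ=2, even), read p_1/q_1
step 0: (13, 1)  from 13·(1,0) + (0,1)
step 1: (170, 13)  from 13·(13,1) + (1,0)
fundamental: x₁=170, y₁=13  (since 28900 − 171·169 = 1)
k=2:  x_2 = 170·170+171·13·13 = 57799,  y_2 = 170·13+13·170 = 4420

170 13
57799 4420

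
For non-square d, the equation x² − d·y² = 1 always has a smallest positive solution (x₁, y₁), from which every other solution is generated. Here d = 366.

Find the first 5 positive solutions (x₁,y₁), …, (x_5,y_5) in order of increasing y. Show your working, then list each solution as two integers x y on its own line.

d=366: √d = [19; 7,1,1,1,2,12,2,1,1,1,7,38] (ℓ=12, even), read p_11/q_11
a_0=19:  p_0=19·1+0=19,  q_0=19·0+1=1
a_1=7:  p_1=7·19+1=134,  q_1=7·1+0=7
a_2=1:  p_2=1·134+19=153,  q_2=1·7+1=8
a_3=1:  p_3=1·153+134=287,  q_3=1·8+7=15
a_4=1:  p_4=1·287+153=440,  q_4=1·15+8=23
a_5=2:  p_5=2·440+287=1167,  q_5=2·23+15=61
a_6=12:  p_6=12·1167+440=14444,  q_6=12·61+23=755
a_7=2:  p_7=2·14444+1167=30055,  q_7=2·755+61=1571
…
a_10=1:  p_10=1·74554+44499=119053,  q_10=1·3897+2326=6223
a_11=7:  p_11=7·119053+74554=907925,  q_11=7·6223+3897=47458
→ (907925, 47458).  Check: 907925²=824327805625, 366·47458²=824327805624, difference 1.
n=2: (907925,47458)∘(907925,47458) = (907925·907925+366·47458·47458, 907925·47458+47458·907925) = (1648655611249,86176609300)
n=3: (1648655611249,86176609300)∘(907925,47458) = (907925·1648655611249+366·47458·86176609300, 907925·86176609300+47458·1648655611249) = (2993711291685588725,156483795997357542)
n=4: (2993711291685588725,156483795997357542)∘(907925,47458) = (907925·2993711291685588725+366·47458·156483795997357542, 907925·156483795997357542+47458·2993711291685588725) = (5436130649005627630680001,284151100961715516031400)
n=5: (5436130649005627630680001,284151100961715516031400)∘(907925,47458) = (907925·5436130649005627630680001+366·47458·284151100961715516031400, 907925·284151100961715516031400+47458·5436130649005627630680001) = (9871197838993875221878594227125,515975776681174635989620332458)

907925 47458
1648655611249 86176609300
2993711291685588725 156483795997357542
5436130649005627630680001 284151100961715516031400
9871197838993875221878594227125 515975776681174635989620332458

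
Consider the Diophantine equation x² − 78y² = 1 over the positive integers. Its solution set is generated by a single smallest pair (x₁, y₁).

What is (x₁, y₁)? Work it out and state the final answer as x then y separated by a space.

d=78: √d = [8; 1,4,1,16] (ℓ=4, even), read p_3/q_3
i=0: a=8 ⇒ p=8, q=1
…
i=2: a=4 ⇒ p=44, q=5
i=3: a=1 ⇒ p=53, q=6
fundamental: x₁=53, y₁=6  (since 2809 − 78·36 = 1)

53 6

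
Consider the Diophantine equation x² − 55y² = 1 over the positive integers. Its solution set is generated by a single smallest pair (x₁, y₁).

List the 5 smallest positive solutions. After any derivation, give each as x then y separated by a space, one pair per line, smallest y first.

√55 = [7; 2,2,2,14, …], period ℓ=4 (even) → k=3
i=0: a=7 ⇒ p=7, q=1
…
i=2: a=2 ⇒ p=37, q=5
i=3: a=2 ⇒ p=89, q=12
fundamental: x₁=89, y₁=12  (since 7921 − 55·144 = 1)
(89+12√55)^2 = 15841 + 2136√55
(89+12√55)^3 = 2819609 + 380196√55
(89+12√55)^4 = 501874561 + 67672752√55
(89+12√55)^5 = 89330852249 + 12045369660√55

89 12
15841 2136
2819609 380196
501874561 67672752
89330852249 12045369660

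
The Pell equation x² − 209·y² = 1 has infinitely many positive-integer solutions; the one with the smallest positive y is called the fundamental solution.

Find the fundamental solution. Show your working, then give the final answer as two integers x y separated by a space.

46551 3220

√209 → a₀=14, period (2,5,3,2,3,5,2,28); ℓ=8 even so k=7
a_0=14:  p_0=14·1+0=14,  q_0=14·0+1=1
a_1=2:  p_1=2·14+1=29,  q_1=2·1+0=2
…
a_3=3:  p_3=3·159+29=506,  q_3=3·11+2=35
…
a_6=5:  p_6=5·4019+1171=21266,  q_6=5·278+81=1471
a_7=2:  p_7=2·21266+4019=46551,  q_7=2·1471+278=3220
(x₁, y₁) = (46551, 3220);  46551² − 209·3220² = 1 ✓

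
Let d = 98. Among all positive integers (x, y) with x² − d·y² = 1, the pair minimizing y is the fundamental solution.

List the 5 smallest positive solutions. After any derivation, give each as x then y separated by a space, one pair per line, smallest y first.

d=98: √d = [9; 1,8,1,18] (ℓ=4, even), read p_3/q_3
step 0: (9, 1)  from 9·(1,0) + (0,1)
step 1: (10, 1)  from 1·(9,1) + (1,0)
step 2: (89, 9)  from 8·(10,1) + (9,1)
step 3: (99, 10)  from 1·(89,9) + (10,1)
(x₁, y₁) = (99, 10);  99² − 98·10² = 1 ✓
(99+10√98)^2 = 19601 + 1980√98
(99+10√98)^3 = 3880899 + 392030√98
(99+10√98)^4 = 768398401 + 77619960√98
(99+10√98)^5 = 152139002499 + 15368360050√98

99 10
19601 1980
3880899 392030
768398401 77619960
152139002499 15368360050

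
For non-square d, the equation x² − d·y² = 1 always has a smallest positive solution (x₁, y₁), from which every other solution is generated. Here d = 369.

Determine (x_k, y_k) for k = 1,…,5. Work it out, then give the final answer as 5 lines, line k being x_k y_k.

8396801 437120
141012534067201 7340819306240
2368108374136006451201 123278797782910239360
39769069528107045198367948801 2070295065004669620717268480
667865925565355162349028245713920001 34767711344252426473018978470025600

d=369: √d = [19; 4,1,3,2,7,4,7,2,3,1,4,38] (ℓ=12, even), read p_11/q_11
step 0: (19, 1)  from 19·(1,0) + (0,1)
…
step 2: (96, 5)  from 1·(77,4) + (19,1)
…
step 4: (826, 43)  from 2·(365,19) + (96,5)
step 5: (6147, 320)  from 7·(826,43) + (365,19)
…
step 7: (184045, 9581)  from 7·(25414,1323) + (6147,320)
step 8: (393504, 20485)  from 2·(184045,9581) + (25414,1323)
…
step 10: (1758061, 91521)  from 1·(1364557,71036) + (393504,20485)
step 11: (8396801, 437120)  from 4·(1758061,91521) + (1364557,71036)
(x₁, y₁) = (8396801, 437120);  8396801² − 369·437120² = 1 ✓
(x_2, y_2) = (8396801·8396801 + 369·437120·437120, 8396801·437120 + 437120·8396801) = (141012534067201, 7340819306240)
(x_3, y_3) = (8396801·141012534067201 + 369·437120·7340819306240, 8396801·7340819306240 + 437120·141012534067201) = (2368108374136006451201, 123278797782910239360)
(x_4, y_4) = (8396801·2368108374136006451201 + 369·437120·123278797782910239360, 8396801·123278797782910239360 + 437120·2368108374136006451201) = (39769069528107045198367948801, 2070295065004669620717268480)
(x_5, y_5) = (8396801·39769069528107045198367948801 + 369·437120·2070295065004669620717268480, 8396801·2070295065004669620717268480 + 437120·39769069528107045198367948801) = (667865925565355162349028245713920001, 34767711344252426473018978470025600)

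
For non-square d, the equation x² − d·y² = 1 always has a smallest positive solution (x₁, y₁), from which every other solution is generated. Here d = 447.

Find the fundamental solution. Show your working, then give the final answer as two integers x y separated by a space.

√447 = [21; 7,42, …], period ℓ=2 (even) → k=1
k=0  a_k=21  p_k/q_k = 21/1
k=1  a_k=7  p_k/q_k = 148/7
→ (148, 7).  Check: 148²=21904, 447·7²=21903, difference 1.

148 7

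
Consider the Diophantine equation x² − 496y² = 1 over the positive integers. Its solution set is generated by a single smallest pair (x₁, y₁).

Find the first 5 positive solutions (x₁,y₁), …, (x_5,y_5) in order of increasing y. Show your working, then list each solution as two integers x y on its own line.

[22; 3,1,2,4,1,…,1,3,44] for √496; ℓ=16 ⇒ convergent index 15
a_0=22:  p_0=22·1+0=22,  q_0=22·0+1=1
…
a_3=2:  p_3=2·89+67=245,  q_3=2·4+3=11
a_4=4:  p_4=4·245+89=1069,  q_4=4·11+4=48
…
a_9=2:  p_9=2·14543+6080=35166,  q_9=2·653+273=1579
…
a_14=1:  p_14=1·863293+389209=1252502,  q_14=1·38763+17476=56239
a_15=3:  p_15=3·1252502+863293=4620799,  q_15=3·56239+38763=207480
→ (4620799, 207480).  Check: 4620799²=21351783398401, 496·207480²=21351783398400, difference 1.
(x_2, y_2) = (4620799·4620799 + 496·207480·207480, 4620799·207480 + 207480·4620799) = (42703566796801, 1917446753040)
(x_3, y_3) = (4620799·42703566796801 + 496·207480·1917446753040, 4620799·1917446753040 + 207480·42703566796801) = (394649197502177907199, 17720272078000750440)
(x_4, y_4) = (4620799·394649197502177907199 + 496·207480·17720272078000750440, 4620799·17720272078000750440 + 207480·394649197502177907199) = (3647189234337689639247667201, 163763630995505661818050080)
(x_5, y_5) = (4620799·3647189234337689639247667201 + 496·207480·163763630995505661818050080, 4620799·163763630995505661818050080 + 207480·3647189234337689639247667201) = (33705856733676329245494460531519999, 1513437644680785412974289982477400)

4620799 207480
42703566796801 1917446753040
394649197502177907199 17720272078000750440
3647189234337689639247667201 163763630995505661818050080
33705856733676329245494460531519999 1513437644680785412974289982477400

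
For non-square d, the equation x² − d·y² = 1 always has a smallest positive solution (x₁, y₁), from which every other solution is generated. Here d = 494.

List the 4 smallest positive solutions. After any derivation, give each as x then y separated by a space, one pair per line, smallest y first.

d=494: √d = [22; 4,2,2,1,2,1,2,2,4,44] (ℓ=10, even), read p_9/q_9
i=0: a=22 ⇒ p=22, q=1
…
i=2: a=2 ⇒ p=200, q=9
i=3: a=2 ⇒ p=489, q=22
i=4: a=1 ⇒ p=689, q=31
…
i=6: a=1 ⇒ p=2556, q=115
i=7: a=2 ⇒ p=6979, q=314
i=8: a=2 ⇒ p=16514, q=743
i=9: a=4 ⇒ p=73035, q=3286
fundamental: x₁=73035, y₁=3286  (since 5334111225 − 494·10797796 = 1)
(73035+3286√494)^2 = 10668222449 + 479986020√494
(73035+3286√494)^3 = 1558307253052395 + 70111557938114√494
(73035+3286√494)^4 = 227621940442695115201 + 10241195267540325960√494

73035 3286
10668222449 479986020
1558307253052395 70111557938114
227621940442695115201 10241195267540325960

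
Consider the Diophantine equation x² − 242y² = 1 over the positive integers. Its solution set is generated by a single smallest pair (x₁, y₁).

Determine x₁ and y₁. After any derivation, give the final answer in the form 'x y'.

√242 = [15; 1,1,3,1,14,1,3,1,1,30, …], period ℓ=10 (even) → k=9
k=0  a_k=15  p_k/q_k = 15/1
k=1  a_k=1  p_k/q_k = 16/1
k=2  a_k=1  p_k/q_k = 31/2
…
k=4  a_k=1  p_k/q_k = 140/9
…
k=8  a_k=1  p_k/q_k = 10905/701
k=9  a_k=1  p_k/q_k = 19601/1260
fundamental: x₁=19601, y₁=1260  (since 384199201 − 242·1587600 = 1)

19601 1260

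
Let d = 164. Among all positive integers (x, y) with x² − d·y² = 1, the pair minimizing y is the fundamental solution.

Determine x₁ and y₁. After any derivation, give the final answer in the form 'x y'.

√164 = [12; 1,4,6,4,1,24, …], period ℓ=6 (even) → k=5
k=0  a_k=12  p_k/q_k = 12/1
k=1  a_k=1  p_k/q_k = 13/1
…
k=4  a_k=4  p_k/q_k = 1652/129
k=5  a_k=1  p_k/q_k = 2049/160
fundamental: x₁=2049, y₁=160  (since 4198401 − 164·25600 = 1)

2049 160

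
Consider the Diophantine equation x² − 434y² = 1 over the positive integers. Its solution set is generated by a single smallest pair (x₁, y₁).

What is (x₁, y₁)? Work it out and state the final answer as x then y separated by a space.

125 6

√434 = [20; 1,4,1,40, …], period ℓ=4 (even) → k=3
a_0=20:  p_0=20·1+0=20,  q_0=20·0+1=1
…
a_2=4:  p_2=4·21+20=104,  q_2=4·1+1=5
a_3=1:  p_3=1·104+21=125,  q_3=1·5+1=6
(x₁, y₁) = (125, 6);  125² − 434·6² = 1 ✓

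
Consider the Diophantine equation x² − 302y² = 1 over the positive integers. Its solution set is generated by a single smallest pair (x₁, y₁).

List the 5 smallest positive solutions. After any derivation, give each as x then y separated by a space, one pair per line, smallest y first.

d=302: √d = [17; 2,1,1,1,4,…,1,2,34] (ℓ=16, even), read p_15/q_15
step 0: (17, 1)  from 17·(1,0) + (0,1)
…
step 5: (643, 37)  from 4·(139,8) + (87,5)
…
step 8: (34513, 1986)  from 16·(2068,119) + (1425,82)
…
step 10: (107675, 6196)  from 2·(36581,2105) + (34513,1986)
…
step 13: (1042237, 59974)  from 1·(574956,33085) + (467281,26889)
step 14: (1617193, 93059)  from 1·(1042237,59974) + (574956,33085)
step 15: (4276623, 246092)  from 2·(1617193,93059) + (1042237,59974)
fundamental: x₁=4276623, y₁=246092  (since 18289504284129 − 302·60561272464 = 1)
n=2: (4276623,246092)∘(4276623,246092) = (4276623·4276623+302·246092·246092, 4276623·246092+246092·4276623) = (36579008568257,2104885414632)
n=3: (36579008568257,2104885414632)∘(4276623,246092) = (4276623·36579008568257+302·246092·2104885414632, 4276623·2104885414632+246092·36579008568257) = (312869258720405635599,18003602753159249380)
n=4: (312869258720405635599,18003602753159249380)∘(4276623,246092) = (4276623·312869258720405635599+302·246092·18003602753159249380, 4276623·18003602753159249380+246092·312869258720405635599) = (2676047735673238042056036097,153989243234046232237072848)
n=5: (2676047735673238042056036097,153989243234046232237072848)∘(4276623,246092) = (4276623·2676047735673238042056036097+302·246092·153989243234046232237072848, 4276623·153989243234046232237072848+246092·2676047735673238042056036097) = (22888894590955867721004902116885263,1317107878734614996094061229615228)

4276623 246092
36579008568257 2104885414632
312869258720405635599 18003602753159249380
2676047735673238042056036097 153989243234046232237072848
22888894590955867721004902116885263 1317107878734614996094061229615228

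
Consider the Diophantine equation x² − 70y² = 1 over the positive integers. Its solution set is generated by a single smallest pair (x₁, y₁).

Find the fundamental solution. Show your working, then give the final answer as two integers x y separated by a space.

√70 = [8; 2,1,2,1,2,16, …], period ℓ=6 (even) → k=5
k=0  a_k=8  p_k/q_k = 8/1
…
k=3  a_k=2  p_k/q_k = 67/8
k=4  a_k=1  p_k/q_k = 92/11
k=5  a_k=2  p_k/q_k = 251/30
(x₁, y₁) = (251, 30);  251² − 70·30² = 1 ✓

251 30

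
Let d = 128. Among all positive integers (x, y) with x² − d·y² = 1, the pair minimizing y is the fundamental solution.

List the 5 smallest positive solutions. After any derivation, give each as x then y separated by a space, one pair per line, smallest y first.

√128 = [11; 3,5,3,22, …], period ℓ=4 (even) → k=3
k=0  a_k=11  p_k/q_k = 11/1
…
k=2  a_k=5  p_k/q_k = 181/16
k=3  a_k=3  p_k/q_k = 577/51
(x₁, y₁) = (577, 51);  577² − 128·51² = 1 ✓
(x_2, y_2) = (577·577 + 128·51·51, 577·51 + 51·577) = (665857, 58854)
(x_3, y_3) = (577·665857 + 128·51·58854, 577·58854 + 51·665857) = (768398401, 67917465)
(x_4, y_4) = (577·768398401 + 128·51·67917465, 577·67917465 + 51·768398401) = (886731088897, 78376695756)
(x_5, y_5) = (577·886731088897 + 128·51·78376695756, 577·78376695756 + 51·886731088897) = (1023286908188737, 90446638984959)

577 51
665857 58854
768398401 67917465
886731088897 78376695756
1023286908188737 90446638984959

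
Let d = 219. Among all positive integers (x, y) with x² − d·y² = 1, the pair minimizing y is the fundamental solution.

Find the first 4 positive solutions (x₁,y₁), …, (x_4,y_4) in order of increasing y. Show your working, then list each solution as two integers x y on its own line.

74 5
10951 740
1620674 109515
239848801 16207480

√219 = [14; 1,3,1,28, …], period ℓ=4 (even) → k=3
k=0  a_k=14  p_k/q_k = 14/1
…
k=2  a_k=3  p_k/q_k = 59/4
k=3  a_k=1  p_k/q_k = 74/5
fundamental: x₁=74, y₁=5  (since 5476 − 219·25 = 1)
k=2:  x_2 = 74·74+219·5·5 = 10951,  y_2 = 74·5+5·74 = 740
k=3:  x_3 = 74·10951+219·5·740 = 1620674,  y_3 = 74·740+5·10951 = 109515
k=4:  x_4 = 74·1620674+219·5·109515 = 239848801,  y_4 = 74·109515+5·1620674 = 16207480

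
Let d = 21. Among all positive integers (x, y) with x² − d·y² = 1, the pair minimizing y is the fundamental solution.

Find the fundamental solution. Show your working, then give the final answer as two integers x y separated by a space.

55 12

√21 = [4; 1,1,2,1,1,8, …], period ℓ=6 (even) → k=5
step 0: (4, 1)  from 4·(1,0) + (0,1)
…
step 2: (9, 2)  from 1·(5,1) + (4,1)
step 3: (23, 5)  from 2·(9,2) + (5,1)
step 4: (32, 7)  from 1·(23,5) + (9,2)
step 5: (55, 12)  from 1·(32,7) + (23,5)
fundamental: x₁=55, y₁=12  (since 3025 − 21·144 = 1)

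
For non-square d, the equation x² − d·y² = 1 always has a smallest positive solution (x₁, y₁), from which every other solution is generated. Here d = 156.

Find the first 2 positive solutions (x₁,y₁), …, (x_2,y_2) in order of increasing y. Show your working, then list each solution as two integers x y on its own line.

25 2
1249 100

d=156: √d = [12; 2,24] (ℓ=2, even), read p_1/q_1
k=0  a_k=12  p_k/q_k = 12/1
k=1  a_k=2  p_k/q_k = 25/2
fundamental: x₁=25, y₁=2  (since 625 − 156·4 = 1)
k=2:  x_2 = 25·25+156·2·2 = 1249,  y_2 = 25·2+2·25 = 100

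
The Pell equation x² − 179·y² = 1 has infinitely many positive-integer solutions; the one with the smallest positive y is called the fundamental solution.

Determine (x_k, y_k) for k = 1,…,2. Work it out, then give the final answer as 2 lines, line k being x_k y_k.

d=179: √d = [13; 2,1,1,1,3,…,1,2,26] (ℓ=14, even), read p_13/q_13
a_0=13:  p_0=13·1+0=13,  q_0=13·0+1=1
a_1=2:  p_1=2·13+1=27,  q_1=2·1+0=2
a_2=1:  p_2=1·27+13=40,  q_2=1·2+1=3
a_3=1:  p_3=1·40+27=67,  q_3=1·3+2=5
…
a_5=3:  p_5=3·107+67=388,  q_5=3·8+5=29
a_6=5:  p_6=5·388+107=2047,  q_6=5·29+8=153
a_7=13:  p_7=13·2047+388=26999,  q_7=13·153+29=2018
a_8=5:  p_8=5·26999+2047=137042,  q_8=5·2018+153=10243
a_9=3:  p_9=3·137042+26999=438125,  q_9=3·10243+2018=32747
a_10=1:  p_10=1·438125+137042=575167,  q_10=1·32747+10243=42990
a_11=1:  p_11=1·575167+438125=1013292,  q_11=1·42990+32747=75737
a_12=1:  p_12=1·1013292+575167=1588459,  q_12=1·75737+42990=118727
a_13=2:  p_13=2·1588459+1013292=4190210,  q_13=2·118727+75737=313191
fundamental: x₁=4190210, y₁=313191  (since 17557859844100 − 179·98088602481 = 1)
(4190210+313191√179)^2 = 35115719688199 + 2624672120220√179

4190210 313191
35115719688199 2624672120220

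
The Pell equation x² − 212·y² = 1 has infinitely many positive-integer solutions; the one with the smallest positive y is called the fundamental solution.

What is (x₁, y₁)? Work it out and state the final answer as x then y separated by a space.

66249 4550

[14; 1,1,3,1,1,…,1,1,28] for √212; ℓ=14 ⇒ convergent index 13
i=0: a=14 ⇒ p=14, q=1
…
i=3: a=3 ⇒ p=102, q=7
i=4: a=1 ⇒ p=131, q=9
…
i=6: a=1 ⇒ p=364, q=25
…
i=9: a=1 ⇒ p=5198, q=357
…
i=11: a=3 ⇒ p=29135, q=2001
i=12: a=1 ⇒ p=37114, q=2549
i=13: a=1 ⇒ p=66249, q=4550
fundamental: x₁=66249, y₁=4550  (since 4388930001 − 212·20702500 = 1)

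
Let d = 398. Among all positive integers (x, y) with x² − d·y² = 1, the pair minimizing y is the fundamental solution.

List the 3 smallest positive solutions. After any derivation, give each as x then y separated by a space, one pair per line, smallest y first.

√398 → a₀=19, period (1,18,1,38); ℓ=4 even so k=3
k=0  a_k=19  p_k/q_k = 19/1
k=1  a_k=1  p_k/q_k = 20/1
k=2  a_k=18  p_k/q_k = 379/19
k=3  a_k=1  p_k/q_k = 399/20
(x₁, y₁) = (399, 20);  399² − 398·20² = 1 ✓
n=2: (399,20)∘(399,20) = (399·399+398·20·20, 399·20+20·399) = (318401,15960)
n=3: (318401,15960)∘(399,20) = (399·318401+398·20·15960, 399·15960+20·318401) = (254083599,12736060)

399 20
318401 15960
254083599 12736060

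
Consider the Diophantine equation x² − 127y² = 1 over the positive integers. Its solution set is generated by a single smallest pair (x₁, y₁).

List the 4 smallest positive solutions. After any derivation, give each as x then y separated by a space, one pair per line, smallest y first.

d=127: √d = [11; 3,1,2,2,7,11,7,2,2,1,3,22] (ℓ=12, even), read p_11/q_11
step 0: (11, 1)  from 11·(1,0) + (0,1)
step 1: (34, 3)  from 3·(11,1) + (1,0)
step 2: (45, 4)  from 1·(34,3) + (11,1)
step 3: (124, 11)  from 2·(45,4) + (34,3)
…
step 5: (2175, 193)  from 7·(293,26) + (124,11)
step 6: (24218, 2149)  from 11·(2175,193) + (293,26)
…
step 8: (367620, 32621)  from 2·(171701,15236) + (24218,2149)
step 9: (906941, 80478)  from 2·(367620,32621) + (171701,15236)
step 10: (1274561, 113099)  from 1·(906941,80478) + (367620,32621)
step 11: (4730624, 419775)  from 3·(1274561,113099) + (906941,80478)
fundamental: x₁=4730624, y₁=419775  (since 22378803429376 − 127·176211050625 = 1)
k=2:  x_2 = 4730624·4730624+127·419775·419775 = 44757606858751,  y_2 = 4730624·419775+419775·4730624 = 3971595379200
k=3:  x_3 = 4730624·44757606858751+127·419775·3971595379200 = 423462818377139450624,  y_3 = 4730624·3971595379200+419775·44757606858751 = 37576248838264821825
k=4:  x_4 = 4730624·423462818377139450624+127·419775·37576248838264821825 = 4006486743445029115330560001,  y_4 = 4730624·37576248838264821825+419775·423462818377139450624 = 355518209168531397366758400

4730624 419775
44757606858751 3971595379200
423462818377139450624 37576248838264821825
4006486743445029115330560001 355518209168531397366758400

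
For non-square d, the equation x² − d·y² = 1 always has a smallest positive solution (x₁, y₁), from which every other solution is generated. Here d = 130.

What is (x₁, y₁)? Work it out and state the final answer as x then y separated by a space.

6499 570

√130 = [11; 2,2,22, …], period ℓ=3 (odd) → k=5
step 0: (11, 1)  from 11·(1,0) + (0,1)
step 1: (23, 2)  from 2·(11,1) + (1,0)
step 2: (57, 5)  from 2·(23,2) + (11,1)
step 3: (1277, 112)  from 22·(57,5) + (23,2)
step 4: (2611, 229)  from 2·(1277,112) + (57,5)
step 5: (6499, 570)  from 2·(2611,229) + (1277,112)
→ (6499, 570).  Check: 6499²=42237001, 130·570²=42237000, difference 1.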